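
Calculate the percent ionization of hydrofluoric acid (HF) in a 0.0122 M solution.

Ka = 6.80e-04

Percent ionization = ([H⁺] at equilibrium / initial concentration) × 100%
Percent ionization = 21%

Let x = [H⁺]. Ka = x²/(C - x) ⇒ x² + (6.80e-04)x - (6.80e-04)(0.0122) = 0. x = 2.5603e-03. Percent = (2.5603e-03/0.0122) × 100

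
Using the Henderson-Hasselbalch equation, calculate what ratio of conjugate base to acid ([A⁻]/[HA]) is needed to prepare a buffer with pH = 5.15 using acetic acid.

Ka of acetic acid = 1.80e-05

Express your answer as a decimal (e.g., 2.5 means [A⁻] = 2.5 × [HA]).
[A⁻]/[HA] = 2.543

pKa = −log(1.80e-05) = 4.7447. pH = pKa + log([A⁻]/[HA]). 5.15 = 4.7447 + log(ratio). log(ratio) = 5.15 − 4.7447 = 0.4053. ratio = 10^(0.4053) = 2.543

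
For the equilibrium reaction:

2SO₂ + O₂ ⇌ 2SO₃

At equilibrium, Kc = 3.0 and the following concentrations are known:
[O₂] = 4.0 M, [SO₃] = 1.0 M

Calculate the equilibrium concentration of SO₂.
[SO₂] = 0.2887 M

Kc = ([SO₃]^2) / ([SO₂]^2 × [O₂]) = 3.0
[SO₂]^2 = (product terms)/(Kc · other reactant terms) = 1 / (3.0 · 4) = 0.083333
[SO₂] = (0.083333)^(1/2) = 0.2887 M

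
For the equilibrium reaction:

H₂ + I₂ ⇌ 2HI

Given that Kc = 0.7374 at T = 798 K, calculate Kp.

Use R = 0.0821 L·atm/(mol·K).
K_p = 0.7374

Δn = (moles gaseous products) − (moles gaseous reactants) = 0
T = 798 K; RT = 0.0821 × 798 = 65.5158
Kp = Kc·(RT)^Δn = 0.7374 × (65.5158)^0 = 0.7374 × 1 = 0.7374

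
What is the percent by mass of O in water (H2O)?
Mass of O in formula = 16.0 × 1 = 16 g/mol
Molar mass = 18.02 g/mol
% O = (16/18.02) × 100% = 88.79%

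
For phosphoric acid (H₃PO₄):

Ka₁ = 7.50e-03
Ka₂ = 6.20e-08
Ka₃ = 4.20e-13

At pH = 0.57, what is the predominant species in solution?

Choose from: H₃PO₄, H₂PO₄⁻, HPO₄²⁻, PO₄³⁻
H₃PO₄

pKa1 = 2.12, pKa2 = 7.21, pKa3 = 12.38. Each pKa is the crossover between adjacent species; pH = 0.57 lies in the region where H₃PO₄ predominates.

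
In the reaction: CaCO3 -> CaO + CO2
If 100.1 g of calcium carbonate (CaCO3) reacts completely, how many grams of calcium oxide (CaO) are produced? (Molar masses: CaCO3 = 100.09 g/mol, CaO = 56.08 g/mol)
Moles of CaCO3 = 100.1 g ÷ 100.09 g/mol = 1.0001 mol
Mole ratio: 1 mol CaO / 1 mol CaCO3
Moles of CaO = 1.0001 × (1/1) = 1.0001 mol
Mass of CaO = 1.0001 mol × 56.08 g/mol = 56.09 g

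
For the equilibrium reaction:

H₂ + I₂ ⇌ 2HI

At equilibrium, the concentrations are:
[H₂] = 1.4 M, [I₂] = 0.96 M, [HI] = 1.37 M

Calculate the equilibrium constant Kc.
K_c = 1.3965

Kc = ([HI]^2) / ([H₂] × [I₂])
   = ((1.37)^2) / ((1.4)·(0.96))
   = 1.8769 / 1.344 = 1.3965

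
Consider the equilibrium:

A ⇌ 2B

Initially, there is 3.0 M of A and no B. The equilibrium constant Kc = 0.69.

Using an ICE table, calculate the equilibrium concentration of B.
[B] = 1.277 M

ICE: [A] = 3.0 − x, [B] = 2x.
Kc = (2x)²/(3.0 − x) = 0.69 ⇒ 4x² + 0.69x − 2.07 = 0.
x = (−0.69 + √(0.69² + 4·4·2.07))/(2·4) = (−0.69 + √33.596)/8 = 0.63828.
[B] = 2x = 1.277 M.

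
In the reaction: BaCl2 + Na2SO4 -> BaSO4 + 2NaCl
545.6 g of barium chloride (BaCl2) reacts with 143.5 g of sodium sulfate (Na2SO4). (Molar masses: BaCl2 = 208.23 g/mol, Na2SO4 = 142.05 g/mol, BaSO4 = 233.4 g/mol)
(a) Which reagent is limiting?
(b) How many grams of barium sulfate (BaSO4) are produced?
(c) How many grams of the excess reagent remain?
(a) Na2SO4, (b) 235.8 g, (c) 335.2 g

Moles of BaCl2 = 545.6 g ÷ 208.23 g/mol = 2.62018 mol
Moles of Na2SO4 = 143.5 g ÷ 142.05 g/mol = 1.01021 mol
Moles ÷ coefficient: BaCl2: 2.62018/1 = 2.62, Na2SO4: 1.01021/1 = 1.01
(a) Na2SO4 has the smaller value, so Na2SO4 is the limiting reagent.
(b) Moles of BaSO4 = 1.01021 mol Na2SO4 × (1/1) = 1.01021 mol; mass = 1.01021 mol × 233.4 g/mol = 235.8 g
(c) BaCl2 consumed = 1.01021 × (1/1) = 1.01021 mol; remaining = 2.62018 − 1.01021 = 1.60997 mol; mass = 1.60997 mol × 208.23 g/mol = 335.2 g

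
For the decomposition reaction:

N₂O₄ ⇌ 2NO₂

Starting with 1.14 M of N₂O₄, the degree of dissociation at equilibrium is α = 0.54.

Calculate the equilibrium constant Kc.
K_c = 2.8906

x = α·[A]₀ = 0.54 × 1.14 = 0.6156 M dissociated.
At eq: [N₂O₄] = 1.14 − 0.6156 = 0.5244 M; [NO₂] = 2x = 1.231 M.
Kc = [NO₂]²/[N₂O₄] = (1.231)²/0.5244 = 2.891.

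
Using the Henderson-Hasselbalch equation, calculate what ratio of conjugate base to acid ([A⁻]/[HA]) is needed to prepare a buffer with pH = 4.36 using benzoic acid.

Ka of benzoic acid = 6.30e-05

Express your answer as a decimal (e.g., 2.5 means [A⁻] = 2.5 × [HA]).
[A⁻]/[HA] = 1.443

pKa = −log(6.30e-05) = 4.2007. pH = pKa + log([A⁻]/[HA]). 4.36 = 4.2007 + log(ratio). log(ratio) = 4.36 − 4.2007 = 0.1593. ratio = 10^(0.1593) = 1.443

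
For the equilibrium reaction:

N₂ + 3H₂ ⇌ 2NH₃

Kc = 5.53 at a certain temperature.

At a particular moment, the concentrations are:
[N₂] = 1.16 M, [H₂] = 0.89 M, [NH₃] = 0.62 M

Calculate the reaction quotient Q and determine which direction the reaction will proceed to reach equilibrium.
Q = 0.470, Q < K, reaction proceeds forward (toward products)

Q = ([NH₃]^2) / ([N₂] × [H₂]^3)
  = ((0.62)^2) / ((1.16)·(0.89)^3) = 0.3844/0.81776 = 0.4701
Since Q = 0.4701 < Kc = 5.53, the reaction proceeds forward (toward products) to reach equilibrium.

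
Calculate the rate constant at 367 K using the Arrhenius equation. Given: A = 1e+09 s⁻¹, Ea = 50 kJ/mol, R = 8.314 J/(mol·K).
7.64e+01 s⁻¹

k = A·exp(-Ea/(R·T)) = 1e+09·exp(-50000/(8.314·367)) = 1e+09·exp(-16.3868) = 1e+09·7.6438e-08 = 7.64e+01 s⁻¹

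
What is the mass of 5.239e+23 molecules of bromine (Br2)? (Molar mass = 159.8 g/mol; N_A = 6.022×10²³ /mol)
Moles = 5.239e+23 ÷ 6.022×10²³ = 0.869977 mol
Mass = 0.869977 mol × 159.8 g/mol = 139 g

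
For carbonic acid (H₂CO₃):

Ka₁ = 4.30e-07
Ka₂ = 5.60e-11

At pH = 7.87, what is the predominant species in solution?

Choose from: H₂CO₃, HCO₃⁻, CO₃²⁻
HCO₃⁻

pKa1 = 6.37, pKa2 = 10.25. Each pKa is the crossover between adjacent species; pH = 7.87 lies in the region where HCO₃⁻ predominates.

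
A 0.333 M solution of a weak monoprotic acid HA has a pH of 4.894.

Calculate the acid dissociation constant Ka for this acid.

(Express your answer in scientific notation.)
K_a = 4.89e-10

[H⁺] = 10^(−pH) = 10^(−4.894) = 1.276e-05 M. For HA ⇌ H⁺ + A⁻, Ka = x²/(C − x) = (1.276e-05)²/(0.333 − 1.276e-05) = 4.89e-10.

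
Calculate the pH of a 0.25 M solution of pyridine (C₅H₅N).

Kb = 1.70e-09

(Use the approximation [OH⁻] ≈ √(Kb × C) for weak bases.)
pH = 9.31

[OH⁻] = √(Kb × C) = √(1.70e-09 × 0.25) = 2.0616e-05. pOH = 4.69, pH = 14 - pOH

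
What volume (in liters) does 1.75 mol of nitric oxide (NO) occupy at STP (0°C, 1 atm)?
At STP, 1 mol of gas occupies 22.4 L
Volume = 1.75 mol × 22.4 L/mol = 39.20 L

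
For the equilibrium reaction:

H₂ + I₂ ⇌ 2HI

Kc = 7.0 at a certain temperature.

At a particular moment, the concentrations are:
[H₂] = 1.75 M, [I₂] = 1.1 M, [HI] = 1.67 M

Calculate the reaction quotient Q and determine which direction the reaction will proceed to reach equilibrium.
Q = 1.449, Q < K, reaction proceeds forward (toward products)

Q = ([HI]^2) / ([H₂] × [I₂])
  = ((1.67)^2) / ((1.75)·(1.1)) = 2.7889/1.925 = 1.449
Since Q = 1.449 < Kc = 7.0, the reaction proceeds forward (toward products) to reach equilibrium.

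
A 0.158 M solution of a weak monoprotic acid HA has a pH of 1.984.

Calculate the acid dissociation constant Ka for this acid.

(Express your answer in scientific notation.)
K_a = 7.29e-04

[H⁺] = 10^(−pH) = 10^(−1.984) = 1.038e-02 M. For HA ⇌ H⁺ + A⁻, Ka = x²/(C − x) = (1.038e-02)²/(0.158 − 1.038e-02) = 7.29e-04.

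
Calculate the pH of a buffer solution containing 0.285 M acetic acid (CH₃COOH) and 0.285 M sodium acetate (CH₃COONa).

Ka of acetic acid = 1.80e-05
pH = 4.74

pKa = -log(1.80e-05) = 4.74. pH = pKa + log([A⁻]/[HA]) = 4.74 + log(0.285/0.285)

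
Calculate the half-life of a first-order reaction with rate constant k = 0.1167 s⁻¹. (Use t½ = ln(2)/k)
5.94 s

t½ = ln(2)/k = 0.6931/0.1167 = 5.94 s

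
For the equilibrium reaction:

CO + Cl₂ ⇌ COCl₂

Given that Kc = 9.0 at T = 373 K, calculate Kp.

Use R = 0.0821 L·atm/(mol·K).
K_p = 0.2939

Δn = (moles gaseous products) − (moles gaseous reactants) = -1
T = 373 K; RT = 0.0821 × 373 = 30.6233
Kp = Kc·(RT)^Δn = 9.0 × (30.6233)^-1 = 9.0 × 0.0326549 = 0.2939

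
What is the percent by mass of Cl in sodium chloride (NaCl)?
Mass of Cl in formula = 35.45 × 1 = 35.45 g/mol
Molar mass = 58.44 g/mol
% Cl = (35.45/58.44) × 100% = 60.66%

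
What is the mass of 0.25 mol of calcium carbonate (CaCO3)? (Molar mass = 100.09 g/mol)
Mass = 0.25 mol × 100.09 g/mol = 25.02 g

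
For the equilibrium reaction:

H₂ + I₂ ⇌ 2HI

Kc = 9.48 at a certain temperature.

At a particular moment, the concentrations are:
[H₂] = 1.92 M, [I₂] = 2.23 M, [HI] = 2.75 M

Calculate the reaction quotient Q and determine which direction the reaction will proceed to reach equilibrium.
Q = 1.766, Q < K, reaction proceeds forward (toward products)

Q = ([HI]^2) / ([H₂] × [I₂])
  = ((2.75)^2) / ((1.92)·(2.23)) = 7.5625/4.2816 = 1.766
Since Q = 1.766 < Kc = 9.48, the reaction proceeds forward (toward products) to reach equilibrium.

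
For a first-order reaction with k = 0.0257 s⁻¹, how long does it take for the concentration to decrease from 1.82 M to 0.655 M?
39.76 s

From ln[A] = ln[A]₀ - k·t: t = ln([A]₀/[A])/k = ln(1.82/0.655)/0.0257 = ln(2.7786)/0.0257 = 1.0220/0.0257 = 39.76 s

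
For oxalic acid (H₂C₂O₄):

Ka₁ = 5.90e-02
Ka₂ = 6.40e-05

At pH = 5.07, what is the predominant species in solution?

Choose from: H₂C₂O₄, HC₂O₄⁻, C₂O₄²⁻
C₂O₄²⁻

pKa1 = 1.23, pKa2 = 4.19. Each pKa is the crossover between adjacent species; pH = 5.07 lies in the region where C₂O₄²⁻ predominates.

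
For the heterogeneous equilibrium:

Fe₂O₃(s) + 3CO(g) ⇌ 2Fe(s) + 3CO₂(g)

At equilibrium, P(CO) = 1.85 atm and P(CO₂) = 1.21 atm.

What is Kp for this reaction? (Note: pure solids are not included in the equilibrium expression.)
K_p = 0.280

Solids (Fe₂O₃, Fe) are excluded.
Kp = P(CO₂)³/P(CO)³ = (1.21)³/(1.85)³ = 1.772/6.332 = 0.280.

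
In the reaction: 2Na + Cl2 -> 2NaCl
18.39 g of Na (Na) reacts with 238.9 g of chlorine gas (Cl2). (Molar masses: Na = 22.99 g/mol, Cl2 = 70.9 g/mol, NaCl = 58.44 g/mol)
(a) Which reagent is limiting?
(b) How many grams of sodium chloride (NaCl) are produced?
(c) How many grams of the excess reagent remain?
(a) Na, (b) 46.75 g, (c) 210.5 g

Moles of Na = 18.39 g ÷ 22.99 g/mol = 0.799913 mol
Moles of Cl2 = 238.9 g ÷ 70.9 g/mol = 3.36953 mol
Moles ÷ coefficient: Na: 0.799913/2 = 0.4, Cl2: 3.36953/1 = 3.37
(a) Na has the smaller value, so Na is the limiting reagent.
(b) Moles of NaCl = 0.799913 mol Na × (2/2) = 0.799913 mol; mass = 0.799913 mol × 58.44 g/mol = 46.75 g
(c) Cl2 consumed = 0.799913 × (1/2) = 0.399957 mol; remaining = 3.36953 − 0.399957 = 2.96958 mol; mass = 2.96958 mol × 70.9 g/mol = 210.5 g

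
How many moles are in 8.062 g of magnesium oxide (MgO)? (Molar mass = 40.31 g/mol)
Moles = 8.062 g ÷ 40.31 g/mol = 0.2 mol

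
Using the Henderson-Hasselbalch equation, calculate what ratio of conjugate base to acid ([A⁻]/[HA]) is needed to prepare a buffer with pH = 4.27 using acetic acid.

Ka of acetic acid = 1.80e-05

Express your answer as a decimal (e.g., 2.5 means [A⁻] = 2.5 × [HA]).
[A⁻]/[HA] = 0.335

pKa = −log(1.80e-05) = 4.7447. pH = pKa + log([A⁻]/[HA]). 4.27 = 4.7447 + log(ratio). log(ratio) = 4.27 − 4.7447 = -0.4747. ratio = 10^(-0.4747) = 0.335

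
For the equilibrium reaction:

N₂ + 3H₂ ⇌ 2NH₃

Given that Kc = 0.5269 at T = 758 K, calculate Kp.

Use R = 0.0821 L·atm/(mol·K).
K_p = 1.36e-04

Δn = (moles gaseous products) − (moles gaseous reactants) = -2
T = 758 K; RT = 0.0821 × 758 = 62.2318
Kp = Kc·(RT)^Δn = 0.5269 × (62.2318)^-2 = 0.5269 × 0.000258211 = 1.36e-04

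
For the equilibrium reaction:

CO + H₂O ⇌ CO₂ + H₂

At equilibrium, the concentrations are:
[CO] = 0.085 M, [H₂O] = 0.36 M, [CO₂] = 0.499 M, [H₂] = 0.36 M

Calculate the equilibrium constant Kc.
K_c = 5.8706

Kc = ([CO₂] × [H₂]) / ([CO] × [H₂O])
   = ((0.499)·(0.36)) / ((0.085)·(0.36))
   = 0.17964 / 0.0306 = 5.8706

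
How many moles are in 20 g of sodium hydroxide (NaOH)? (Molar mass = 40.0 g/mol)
Moles = 20 g ÷ 40.0 g/mol = 0.5 mol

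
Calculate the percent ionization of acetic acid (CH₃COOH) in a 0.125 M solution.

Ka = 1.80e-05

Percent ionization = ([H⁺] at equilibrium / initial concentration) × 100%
Percent ionization = 1.19%

Let x = [H⁺]. Ka = x²/(C - x) ⇒ x² + (1.80e-05)x - (1.80e-05)(0.125) = 0. x = 1.4910e-03. Percent = (1.4910e-03/0.125) × 100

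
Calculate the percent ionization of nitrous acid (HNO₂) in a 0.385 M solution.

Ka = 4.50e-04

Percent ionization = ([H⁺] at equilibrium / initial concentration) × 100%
Percent ionization = 3.36%

Let x = [H⁺]. Ka = x²/(C - x) ⇒ x² + (4.50e-04)x - (4.50e-04)(0.385) = 0. x = 1.2939e-02. Percent = (1.2939e-02/0.385) × 100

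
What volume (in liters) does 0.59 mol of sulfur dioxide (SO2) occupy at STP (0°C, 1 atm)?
At STP, 1 mol of gas occupies 22.4 L
Volume = 0.59 mol × 22.4 L/mol = 13.22 L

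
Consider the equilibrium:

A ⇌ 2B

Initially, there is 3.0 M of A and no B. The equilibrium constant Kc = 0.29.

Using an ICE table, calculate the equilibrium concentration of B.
[B] = 0.863 M

ICE: [A] = 3.0 − x, [B] = 2x.
Kc = (2x)²/(3.0 − x) = 0.29 ⇒ 4x² + 0.29x − 0.87 = 0.
x = (−0.29 + √(0.29² + 4·4·0.87))/(2·4) = (−0.29 + √14.004)/8 = 0.43153.
[B] = 2x = 0.863 M.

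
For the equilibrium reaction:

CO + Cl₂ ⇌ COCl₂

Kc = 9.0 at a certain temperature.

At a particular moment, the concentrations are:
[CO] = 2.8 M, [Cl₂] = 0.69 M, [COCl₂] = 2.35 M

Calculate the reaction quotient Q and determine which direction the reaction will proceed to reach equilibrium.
Q = 1.216, Q < K, reaction proceeds forward (toward products)

Q = ([COCl₂]) / ([CO] × [Cl₂])
  = ((2.35)) / ((2.8)·(0.69)) = 2.35/1.932 = 1.216
Since Q = 1.216 < Kc = 9.0, the reaction proceeds forward (toward products) to reach equilibrium.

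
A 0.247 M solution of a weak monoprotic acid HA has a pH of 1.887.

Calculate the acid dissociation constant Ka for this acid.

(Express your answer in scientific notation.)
K_a = 7.19e-04

[H⁺] = 10^(−pH) = 10^(−1.887) = 1.297e-02 M. For HA ⇌ H⁺ + A⁻, Ka = x²/(C − x) = (1.297e-02)²/(0.247 − 1.297e-02) = 7.19e-04.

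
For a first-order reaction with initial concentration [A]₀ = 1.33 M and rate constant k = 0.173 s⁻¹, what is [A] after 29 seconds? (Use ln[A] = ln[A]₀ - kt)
0.0088 M

ln[A] = ln[A]₀ - k·t = ln(1.33) - (0.173)·(29) = 0.2852 - 5.0170 = -4.7318
[A] = e^(-4.7318) = 0.0088 M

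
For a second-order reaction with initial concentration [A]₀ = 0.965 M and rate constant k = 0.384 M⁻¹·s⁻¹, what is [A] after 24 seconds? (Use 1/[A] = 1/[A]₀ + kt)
0.0975 M

1/[A] = 1/[A]₀ + k·t = 1/0.965 + (0.384)·(24) = 1.0363 + 9.2160 = 10.2523
[A] = 1/10.2523 = 0.0975 M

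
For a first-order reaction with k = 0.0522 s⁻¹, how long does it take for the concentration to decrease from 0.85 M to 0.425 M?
13.28 s

From ln[A] = ln[A]₀ - k·t: t = ln([A]₀/[A])/k = ln(0.85/0.425)/0.0522 = ln(2.0000)/0.0522 = 0.6931/0.0522 = 13.28 s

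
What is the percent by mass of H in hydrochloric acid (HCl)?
Mass of H in formula = 1.008 × 1 = 1.008 g/mol
Molar mass = 36.46 g/mol
% H = (1.008/36.46) × 100% = 2.76%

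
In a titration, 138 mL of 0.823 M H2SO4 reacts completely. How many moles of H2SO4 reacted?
Moles = Molarity × Volume (L)
Moles = 0.823 M × 0.138 L = 0.1136 mol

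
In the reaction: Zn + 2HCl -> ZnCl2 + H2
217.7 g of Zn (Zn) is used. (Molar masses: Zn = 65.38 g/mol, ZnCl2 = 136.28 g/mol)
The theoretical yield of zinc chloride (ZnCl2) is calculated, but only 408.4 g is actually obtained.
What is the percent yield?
Moles of Zn = 217.7 g ÷ 65.38 g/mol = 3.32976 mol
Mole ratio: 1 mol ZnCl2 / 1 mol Zn
Moles of ZnCl2 = 3.32976 × (1/1) = 3.32976 mol
Theoretical yield = 3.32976 mol × 136.28 g/mol = 453.78 g
Actual yield = 408.4 g
Percent yield = (408.4 / 453.78) × 100% = 90.0%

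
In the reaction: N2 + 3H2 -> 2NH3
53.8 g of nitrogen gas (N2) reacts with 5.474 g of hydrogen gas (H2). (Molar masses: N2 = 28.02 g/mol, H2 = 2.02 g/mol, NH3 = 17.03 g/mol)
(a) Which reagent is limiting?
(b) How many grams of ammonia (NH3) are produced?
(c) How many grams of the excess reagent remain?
(a) H2, (b) 30.77 g, (c) 28.49 g

Moles of N2 = 53.8 g ÷ 28.02 g/mol = 1.92006 mol
Moles of H2 = 5.474 g ÷ 2.02 g/mol = 2.7099 mol
Moles ÷ coefficient: N2: 1.92006/1 = 1.92, H2: 2.7099/3 = 0.9033
(a) H2 has the smaller value, so H2 is the limiting reagent.
(b) Moles of NH3 = 2.7099 mol H2 × (2/3) = 1.8066 mol; mass = 1.8066 mol × 17.03 g/mol = 30.77 g
(c) N2 consumed = 2.7099 × (1/3) = 0.9033 mol; remaining = 1.92006 − 0.9033 = 1.01676 mol; mass = 1.01676 mol × 28.02 g/mol = 28.49 g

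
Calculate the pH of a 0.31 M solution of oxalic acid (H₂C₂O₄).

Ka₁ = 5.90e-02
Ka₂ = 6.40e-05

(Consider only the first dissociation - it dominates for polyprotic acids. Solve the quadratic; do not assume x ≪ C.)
pH = 0.96

x² + Ka₁·x − Ka₁·C = 0 with Ka₁ = 5.90e-02, C = 0.31.
x = (−Ka₁ + √(Ka₁² + 4·Ka₁·C))/2 = 1.0892e-01 M, so pH = 0.96.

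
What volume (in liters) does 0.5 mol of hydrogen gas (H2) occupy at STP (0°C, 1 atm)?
At STP, 1 mol of gas occupies 22.4 L
Volume = 0.5 mol × 22.4 L/mol = 11.20 L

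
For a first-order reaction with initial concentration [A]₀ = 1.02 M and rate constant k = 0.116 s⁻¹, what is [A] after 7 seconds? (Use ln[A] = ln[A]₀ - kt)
0.4528 M

ln[A] = ln[A]₀ - k·t = ln(1.02) - (0.116)·(7) = 0.0198 - 0.8120 = -0.7922
[A] = e^(-0.7922) = 0.4528 M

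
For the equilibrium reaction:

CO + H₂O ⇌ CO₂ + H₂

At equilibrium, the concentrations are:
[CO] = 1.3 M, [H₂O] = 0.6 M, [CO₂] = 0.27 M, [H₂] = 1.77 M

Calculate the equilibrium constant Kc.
K_c = 0.6127

Kc = ([CO₂] × [H₂]) / ([CO] × [H₂O])
   = ((0.27)·(1.77)) / ((1.3)·(0.6))
   = 0.4779 / 0.78 = 0.6127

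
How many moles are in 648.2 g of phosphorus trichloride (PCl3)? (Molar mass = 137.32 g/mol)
Moles = 648.2 g ÷ 137.32 g/mol = 4.72 mol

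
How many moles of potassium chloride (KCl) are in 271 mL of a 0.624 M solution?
Moles = Molarity × Volume (L)
Moles = 0.624 M × 0.271 L = 0.1691 mol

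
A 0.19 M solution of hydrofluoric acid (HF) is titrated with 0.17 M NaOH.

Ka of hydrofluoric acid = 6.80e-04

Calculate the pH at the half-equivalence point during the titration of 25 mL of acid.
pH = pKa = 3.17

At the half-equivalence point, [HA] = [A⁻], so by Henderson–Hasselbalch pH = pKa + log(1) = pKa.
pKa = −log(6.80e-04) = 3.17.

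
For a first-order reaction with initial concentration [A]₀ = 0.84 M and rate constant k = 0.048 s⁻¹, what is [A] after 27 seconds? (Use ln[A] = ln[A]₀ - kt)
0.2298 M

ln[A] = ln[A]₀ - k·t = ln(0.84) - (0.048)·(27) = -0.1744 - 1.2960 = -1.4704
[A] = e^(-1.4704) = 0.2298 M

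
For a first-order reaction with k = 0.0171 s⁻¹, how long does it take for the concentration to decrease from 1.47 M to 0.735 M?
40.53 s

From ln[A] = ln[A]₀ - k·t: t = ln([A]₀/[A])/k = ln(1.47/0.735)/0.0171 = ln(2.0000)/0.0171 = 0.6931/0.0171 = 40.53 s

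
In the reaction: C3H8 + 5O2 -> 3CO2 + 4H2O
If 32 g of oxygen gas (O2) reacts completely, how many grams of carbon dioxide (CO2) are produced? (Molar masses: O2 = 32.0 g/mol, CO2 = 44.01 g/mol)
Moles of O2 = 32 g ÷ 32.0 g/mol = 1 mol
Mole ratio: 3 mol CO2 / 5 mol O2
Moles of CO2 = 1 × (3/5) = 0.6 mol
Mass of CO2 = 0.6 mol × 44.01 g/mol = 26.41 g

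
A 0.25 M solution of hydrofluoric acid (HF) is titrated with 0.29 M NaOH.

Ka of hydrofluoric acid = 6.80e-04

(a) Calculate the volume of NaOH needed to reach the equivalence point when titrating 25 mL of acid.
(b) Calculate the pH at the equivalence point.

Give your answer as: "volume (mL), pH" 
V = 21.6 mL, pH = 8.15

(a) At equivalence: moles acid = moles base.
moles acid = 0.25 × 0.025 = 0.00625 mol; V_NaOH = 0.00625/0.29 = 0.02155 L = 21.6 mL.
(b) At equivalence, all acid → conjugate base A⁻ at [A⁻] = 0.00625/0.04655 = 0.1343 M.
Kb = Kw/Ka = 1.0e-14/6.80e-04 = 1.471e-11; [OH⁻] = √(Kb·[A⁻]) = 1.405e-06; pOH = 5.85; pH = 14 − pOH = 8.15.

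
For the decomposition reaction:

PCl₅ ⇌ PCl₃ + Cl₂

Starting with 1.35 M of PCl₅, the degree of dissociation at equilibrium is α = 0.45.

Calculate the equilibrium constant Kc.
K_c = 0.4970

x = α·[A]₀ = 0.45 × 1.35 = 0.6075 M dissociated.
At eq: [PCl₅] = 1.35 − 0.6075 = 0.7425 M; [PCl₃] = [Cl₂] = x = 0.6075 M.
Kc = [PCl₃][Cl₂]/[PCl₅] = (0.6075)²/0.7425 = 0.497.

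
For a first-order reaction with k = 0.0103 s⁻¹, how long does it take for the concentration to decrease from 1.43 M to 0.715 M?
67.30 s

From ln[A] = ln[A]₀ - k·t: t = ln([A]₀/[A])/k = ln(1.43/0.715)/0.0103 = ln(2.0000)/0.0103 = 0.6931/0.0103 = 67.30 s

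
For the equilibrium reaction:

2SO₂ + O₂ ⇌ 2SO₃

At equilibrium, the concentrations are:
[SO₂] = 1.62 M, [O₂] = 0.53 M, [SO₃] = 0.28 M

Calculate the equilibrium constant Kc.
K_c = 0.0564

Kc = ([SO₃]^2) / ([SO₂]^2 × [O₂])
   = ((0.28)^2) / ((1.62)^2·(0.53))
   = 0.0784 / 1.3909 = 0.0564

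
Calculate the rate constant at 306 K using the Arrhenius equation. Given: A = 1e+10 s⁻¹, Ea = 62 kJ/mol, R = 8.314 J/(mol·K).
2.61e-01 s⁻¹

k = A·exp(-Ea/(R·T)) = 1e+10·exp(-62000/(8.314·306)) = 1e+10·exp(-24.3703) = 1e+10·2.6069e-11 = 2.61e-01 s⁻¹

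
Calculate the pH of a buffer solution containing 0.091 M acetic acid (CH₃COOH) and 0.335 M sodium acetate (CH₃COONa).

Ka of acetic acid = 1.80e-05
pH = 5.31

pKa = -log(1.80e-05) = 4.74. pH = pKa + log([A⁻]/[HA]) = 4.74 + log(0.335/0.091)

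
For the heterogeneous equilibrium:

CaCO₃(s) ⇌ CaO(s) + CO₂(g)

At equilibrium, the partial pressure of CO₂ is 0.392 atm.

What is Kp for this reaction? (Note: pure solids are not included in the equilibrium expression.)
K_p = 0.392

Solids (CaCO₃, CaO) have activity 1 and are excluded.
Kp = P(CO₂) = 0.392.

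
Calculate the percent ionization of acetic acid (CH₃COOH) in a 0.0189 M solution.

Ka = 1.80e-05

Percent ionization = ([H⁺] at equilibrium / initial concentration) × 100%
Percent ionization = 3.04%

Let x = [H⁺]. Ka = x²/(C - x) ⇒ x² + (1.80e-05)x - (1.80e-05)(0.0189) = 0. x = 5.7434e-04. Percent = (5.7434e-04/0.0189) × 100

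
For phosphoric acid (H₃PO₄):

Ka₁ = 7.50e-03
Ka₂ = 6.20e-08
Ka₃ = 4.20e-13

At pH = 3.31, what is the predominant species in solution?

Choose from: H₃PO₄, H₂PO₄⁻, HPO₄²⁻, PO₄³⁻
H₂PO₄⁻

pKa1 = 2.12, pKa2 = 7.21, pKa3 = 12.38. Each pKa is the crossover between adjacent species; pH = 3.31 lies in the region where H₂PO₄⁻ predominates.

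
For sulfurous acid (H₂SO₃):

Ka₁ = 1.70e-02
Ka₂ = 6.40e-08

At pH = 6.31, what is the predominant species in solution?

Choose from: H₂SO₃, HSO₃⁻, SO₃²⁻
HSO₃⁻

pKa1 = 1.77, pKa2 = 7.19. Each pKa is the crossover between adjacent species; pH = 6.31 lies in the region where HSO₃⁻ predominates.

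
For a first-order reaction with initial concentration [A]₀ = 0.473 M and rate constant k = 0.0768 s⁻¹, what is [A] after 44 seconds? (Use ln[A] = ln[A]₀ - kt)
0.0161 M

ln[A] = ln[A]₀ - k·t = ln(0.473) - (0.0768)·(44) = -0.7487 - 3.3792 = -4.1279
[A] = e^(-4.1279) = 0.0161 M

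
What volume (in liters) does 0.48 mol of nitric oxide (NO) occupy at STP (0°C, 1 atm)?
At STP, 1 mol of gas occupies 22.4 L
Volume = 0.48 mol × 22.4 L/mol = 10.75 L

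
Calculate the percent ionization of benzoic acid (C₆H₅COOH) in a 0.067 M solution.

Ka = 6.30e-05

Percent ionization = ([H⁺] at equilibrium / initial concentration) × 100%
Percent ionization = 3.02%

Let x = [H⁺]. Ka = x²/(C - x) ⇒ x² + (6.30e-05)x - (6.30e-05)(0.067) = 0. x = 2.0232e-03. Percent = (2.0232e-03/0.067) × 100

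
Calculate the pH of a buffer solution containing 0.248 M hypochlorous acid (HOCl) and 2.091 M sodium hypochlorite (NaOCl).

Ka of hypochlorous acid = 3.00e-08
pH = 8.45

pKa = -log(3.00e-08) = 7.52. pH = pKa + log([A⁻]/[HA]) = 7.52 + log(2.091/0.248)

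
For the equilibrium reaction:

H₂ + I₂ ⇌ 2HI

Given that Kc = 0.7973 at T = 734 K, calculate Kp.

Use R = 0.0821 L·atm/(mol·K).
K_p = 0.7973

Δn = (moles gaseous products) − (moles gaseous reactants) = 0
T = 734 K; RT = 0.0821 × 734 = 60.2614
Kp = Kc·(RT)^Δn = 0.7973 × (60.2614)^0 = 0.7973 × 1 = 0.7973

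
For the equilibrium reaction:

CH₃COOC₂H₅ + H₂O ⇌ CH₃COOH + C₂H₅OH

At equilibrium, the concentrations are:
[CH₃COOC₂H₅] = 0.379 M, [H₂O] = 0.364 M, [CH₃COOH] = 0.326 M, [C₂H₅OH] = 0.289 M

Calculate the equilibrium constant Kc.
K_c = 0.6829

Kc = ([CH₃COOH] × [C₂H₅OH]) / ([CH₃COOC₂H₅] × [H₂O])
   = ((0.326)·(0.289)) / ((0.379)·(0.364))
   = 0.094214 / 0.13796 = 0.6829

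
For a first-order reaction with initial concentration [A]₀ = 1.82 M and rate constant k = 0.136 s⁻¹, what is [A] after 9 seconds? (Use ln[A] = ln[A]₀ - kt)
0.5352 M

ln[A] = ln[A]₀ - k·t = ln(1.82) - (0.136)·(9) = 0.5988 - 1.2240 = -0.6252
[A] = e^(-0.6252) = 0.5352 M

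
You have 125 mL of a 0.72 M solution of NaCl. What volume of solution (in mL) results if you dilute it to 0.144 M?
Using M₁V₁ = M₂V₂:
0.72 × 125 = 0.144 × V₂
V₂ = (0.72 × 125) / 0.144 = 625 mL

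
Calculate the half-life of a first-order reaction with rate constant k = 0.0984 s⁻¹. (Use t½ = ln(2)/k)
7.04 s

t½ = ln(2)/k = 0.6931/0.0984 = 7.04 s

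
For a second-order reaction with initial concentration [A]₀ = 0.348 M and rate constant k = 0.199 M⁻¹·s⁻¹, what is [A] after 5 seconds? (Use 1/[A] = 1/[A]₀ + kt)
0.2585 M

1/[A] = 1/[A]₀ + k·t = 1/0.348 + (0.199)·(5) = 2.8736 + 0.9950 = 3.8686
[A] = 1/3.8686 = 0.2585 M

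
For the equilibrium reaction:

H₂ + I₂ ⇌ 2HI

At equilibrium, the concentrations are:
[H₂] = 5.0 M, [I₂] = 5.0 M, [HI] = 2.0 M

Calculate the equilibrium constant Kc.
K_c = 0.1600

Kc = ([HI]^2) / ([H₂] × [I₂])
   = ((2.0)^2) / ((5.0)·(5.0))
   = 4 / 25 = 0.1600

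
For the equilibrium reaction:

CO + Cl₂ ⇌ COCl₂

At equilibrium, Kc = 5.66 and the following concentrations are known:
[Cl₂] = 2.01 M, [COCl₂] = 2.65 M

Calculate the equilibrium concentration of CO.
[CO] = 0.2329 M

Kc = ([COCl₂]) / ([CO] × [Cl₂]) = 5.66
[CO]^1 = (product terms)/(Kc · other reactant terms) = 2.65 / (5.66 · 2.01) = 0.23293
[CO] = 0.2329 M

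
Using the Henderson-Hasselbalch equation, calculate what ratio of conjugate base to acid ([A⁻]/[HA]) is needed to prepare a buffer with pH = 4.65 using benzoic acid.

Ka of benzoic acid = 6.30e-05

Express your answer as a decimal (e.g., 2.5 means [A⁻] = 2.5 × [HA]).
[A⁻]/[HA] = 2.814

pKa = −log(6.30e-05) = 4.2007. pH = pKa + log([A⁻]/[HA]). 4.65 = 4.2007 + log(ratio). log(ratio) = 4.65 − 4.2007 = 0.4493. ratio = 10^(0.4493) = 2.814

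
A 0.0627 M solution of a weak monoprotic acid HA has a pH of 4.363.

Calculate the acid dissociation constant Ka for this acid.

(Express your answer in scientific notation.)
K_a = 3.00e-08

[H⁺] = 10^(−pH) = 10^(−4.363) = 4.335e-05 M. For HA ⇌ H⁺ + A⁻, Ka = x²/(C − x) = (4.335e-05)²/(0.0627 − 4.335e-05) = 3.00e-08.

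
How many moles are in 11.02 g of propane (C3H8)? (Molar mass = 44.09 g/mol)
Moles = 11.02 g ÷ 44.09 g/mol = 0.2499 mol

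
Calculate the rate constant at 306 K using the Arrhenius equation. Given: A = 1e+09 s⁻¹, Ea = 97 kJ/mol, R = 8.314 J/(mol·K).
2.76e-08 s⁻¹

k = A·exp(-Ea/(R·T)) = 1e+09·exp(-97000/(8.314·306)) = 1e+09·exp(-38.1277) = 1e+09·2.7629e-17 = 2.76e-08 s⁻¹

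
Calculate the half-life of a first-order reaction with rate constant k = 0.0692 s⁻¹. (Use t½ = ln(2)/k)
10.02 s

t½ = ln(2)/k = 0.6931/0.0692 = 10.02 s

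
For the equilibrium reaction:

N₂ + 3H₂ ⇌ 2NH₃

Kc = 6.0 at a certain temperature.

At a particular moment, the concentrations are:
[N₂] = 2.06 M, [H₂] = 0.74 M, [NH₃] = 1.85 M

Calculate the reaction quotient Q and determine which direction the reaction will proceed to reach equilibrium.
Q = 4.100, Q < K, reaction proceeds forward (toward products)

Q = ([NH₃]^2) / ([N₂] × [H₂]^3)
  = ((1.85)^2) / ((2.06)·(0.74)^3) = 3.4225/0.83476 = 4.1
Since Q = 4.1 < Kc = 6.0, the reaction proceeds forward (toward products) to reach equilibrium.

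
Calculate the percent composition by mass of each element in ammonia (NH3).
N: 82.27%, H: 17.76%

Molar mass of NH3 = 17.03 g/mol
% N = (1 × 14.01) / 17.03 × 100% = 14.01 / 17.03 × 100% = 82.27%
% H = (3 × 1.008) / 17.03 × 100% = 3.024 / 17.03 × 100% = 17.76%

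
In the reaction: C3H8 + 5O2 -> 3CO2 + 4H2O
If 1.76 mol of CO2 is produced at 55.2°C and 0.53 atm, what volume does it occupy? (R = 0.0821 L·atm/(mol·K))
T = 55.2°C + 273.15 = 328.35 K
V = nRT/P = (1.76 × 0.0821 × 328.35) / 0.53
V = 89.52 L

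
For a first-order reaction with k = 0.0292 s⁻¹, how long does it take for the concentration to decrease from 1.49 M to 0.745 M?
23.74 s

From ln[A] = ln[A]₀ - k·t: t = ln([A]₀/[A])/k = ln(1.49/0.745)/0.0292 = ln(2.0000)/0.0292 = 0.6931/0.0292 = 23.74 s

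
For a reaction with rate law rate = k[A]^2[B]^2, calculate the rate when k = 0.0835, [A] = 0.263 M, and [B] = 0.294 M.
0.0004992 M/s

rate = k·[A]^2·[B]^2 = 0.0835·(0.263)^2·(0.294)^2 = 0.0835·0.069169·0.086436 = 0.0004992 M/s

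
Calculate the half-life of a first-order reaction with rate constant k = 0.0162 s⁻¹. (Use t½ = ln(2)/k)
42.79 s

t½ = ln(2)/k = 0.6931/0.0162 = 42.79 s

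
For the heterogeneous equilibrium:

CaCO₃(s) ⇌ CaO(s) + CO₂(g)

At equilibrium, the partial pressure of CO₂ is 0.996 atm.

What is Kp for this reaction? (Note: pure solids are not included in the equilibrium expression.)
K_p = 0.996

Solids (CaCO₃, CaO) have activity 1 and are excluded.
Kp = P(CO₂) = 0.996.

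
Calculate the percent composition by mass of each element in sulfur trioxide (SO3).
S: 40.05%, O: 59.95%

Molar mass of SO3 = 80.07 g/mol
% S = (1 × 32.07) / 80.07 × 100% = 32.07 / 80.07 × 100% = 40.05%
% O = (3 × 16.0) / 80.07 × 100% = 48 / 80.07 × 100% = 59.95%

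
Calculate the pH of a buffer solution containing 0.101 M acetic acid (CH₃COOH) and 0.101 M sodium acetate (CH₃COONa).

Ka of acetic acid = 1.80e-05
pH = 4.74

pKa = -log(1.80e-05) = 4.74. pH = pKa + log([A⁻]/[HA]) = 4.74 + log(0.101/0.101)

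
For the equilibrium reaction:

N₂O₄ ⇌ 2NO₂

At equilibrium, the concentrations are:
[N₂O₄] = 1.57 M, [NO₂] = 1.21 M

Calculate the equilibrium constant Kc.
K_c = 0.9325

Kc = ([NO₂]^2) / ([N₂O₄])
   = ((1.21)^2) / ((1.57))
   = 1.4641 / 1.57 = 0.9325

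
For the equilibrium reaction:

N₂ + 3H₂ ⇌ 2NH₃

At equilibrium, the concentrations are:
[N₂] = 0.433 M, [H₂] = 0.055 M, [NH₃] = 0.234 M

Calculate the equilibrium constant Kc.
K_c = 7.60e+02

Kc = ([NH₃]^2) / ([N₂] × [H₂]^3)
   = ((0.234)^2) / ((0.433)·(0.055)^3)
   = 0.054756 / 7.204e-05 = 7.60e+02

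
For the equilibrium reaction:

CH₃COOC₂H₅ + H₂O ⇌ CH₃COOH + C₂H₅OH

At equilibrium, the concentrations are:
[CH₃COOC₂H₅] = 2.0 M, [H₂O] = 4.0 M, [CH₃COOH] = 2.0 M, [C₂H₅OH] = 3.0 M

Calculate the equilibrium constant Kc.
K_c = 0.7500

Kc = ([CH₃COOH] × [C₂H₅OH]) / ([CH₃COOC₂H₅] × [H₂O])
   = ((2.0)·(3.0)) / ((2.0)·(4.0))
   = 6 / 8 = 0.7500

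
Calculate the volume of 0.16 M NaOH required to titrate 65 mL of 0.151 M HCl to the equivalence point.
V_{base} = 61.3 mL

At equivalence: moles acid = moles base.
moles HCl = 0.151 M × 0.065 L = 0.009815 mol
V_NaOH = 0.009815 mol ÷ 0.16 M = 0.06134 L = 61.3 mL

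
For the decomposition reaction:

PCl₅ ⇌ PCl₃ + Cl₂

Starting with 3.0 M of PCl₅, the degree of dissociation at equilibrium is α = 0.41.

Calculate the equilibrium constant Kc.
K_c = 0.8547

x = α·[A]₀ = 0.41 × 3.0 = 1.23 M dissociated.
At eq: [PCl₅] = 3.0 − 1.23 = 1.77 M; [PCl₃] = [Cl₂] = x = 1.23 M.
Kc = [PCl₃][Cl₂]/[PCl₅] = (1.23)²/1.77 = 0.8547.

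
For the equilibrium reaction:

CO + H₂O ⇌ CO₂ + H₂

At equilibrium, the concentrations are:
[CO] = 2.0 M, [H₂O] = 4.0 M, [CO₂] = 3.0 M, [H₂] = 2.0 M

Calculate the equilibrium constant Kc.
K_c = 0.7500

Kc = ([CO₂] × [H₂]) / ([CO] × [H₂O])
   = ((3.0)·(2.0)) / ((2.0)·(4.0))
   = 6 / 8 = 0.7500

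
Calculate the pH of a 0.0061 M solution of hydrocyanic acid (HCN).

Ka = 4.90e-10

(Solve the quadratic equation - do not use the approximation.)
pH = 5.76

x² + Ka×x - Ka×C = 0. Using quadratic formula: [H⁺] = 1.7286e-06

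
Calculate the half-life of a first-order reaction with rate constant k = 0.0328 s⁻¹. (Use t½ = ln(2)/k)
21.13 s

t½ = ln(2)/k = 0.6931/0.0328 = 21.13 s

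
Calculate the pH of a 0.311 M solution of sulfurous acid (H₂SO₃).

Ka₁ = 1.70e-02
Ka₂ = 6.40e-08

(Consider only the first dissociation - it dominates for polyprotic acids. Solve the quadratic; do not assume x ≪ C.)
pH = 1.19

x² + Ka₁·x − Ka₁·C = 0 with Ka₁ = 1.70e-02, C = 0.311.
x = (−Ka₁ + √(Ka₁² + 4·Ka₁·C))/2 = 6.4707e-02 M, so pH = 1.19.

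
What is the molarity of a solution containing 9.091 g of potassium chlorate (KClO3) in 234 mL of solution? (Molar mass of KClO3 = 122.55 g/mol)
Moles of KClO3 = 9.091 g ÷ 122.55 g/mol = 0.074182 mol
Volume = 234 mL = 0.234 L
Molarity = 0.074182 mol ÷ 0.234 L = 0.317 M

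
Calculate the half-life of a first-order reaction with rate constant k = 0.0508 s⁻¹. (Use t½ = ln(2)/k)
13.64 s

t½ = ln(2)/k = 0.6931/0.0508 = 13.64 s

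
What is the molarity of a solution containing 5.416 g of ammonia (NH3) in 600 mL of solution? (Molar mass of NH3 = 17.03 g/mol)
Moles of NH3 = 5.416 g ÷ 17.03 g/mol = 0.318027 mol
Volume = 600 mL = 0.6 L
Molarity = 0.318027 mol ÷ 0.6 L = 0.53 M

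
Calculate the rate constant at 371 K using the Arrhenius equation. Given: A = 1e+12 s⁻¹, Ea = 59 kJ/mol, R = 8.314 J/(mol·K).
4.93e+03 s⁻¹

k = A·exp(-Ea/(R·T)) = 1e+12·exp(-59000/(8.314·371)) = 1e+12·exp(-19.1279) = 1e+12·4.9300e-09 = 4.93e+03 s⁻¹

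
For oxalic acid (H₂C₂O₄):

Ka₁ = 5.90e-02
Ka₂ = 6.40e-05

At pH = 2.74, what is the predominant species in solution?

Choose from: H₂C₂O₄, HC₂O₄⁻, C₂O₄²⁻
HC₂O₄⁻

pKa1 = 1.23, pKa2 = 4.19. Each pKa is the crossover between adjacent species; pH = 2.74 lies in the region where HC₂O₄⁻ predominates.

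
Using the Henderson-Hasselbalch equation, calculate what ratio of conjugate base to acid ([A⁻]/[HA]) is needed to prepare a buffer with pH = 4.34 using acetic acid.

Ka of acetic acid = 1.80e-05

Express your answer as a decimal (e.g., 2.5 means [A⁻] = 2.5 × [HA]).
[A⁻]/[HA] = 0.394

pKa = −log(1.80e-05) = 4.7447. pH = pKa + log([A⁻]/[HA]). 4.34 = 4.7447 + log(ratio). log(ratio) = 4.34 − 4.7447 = -0.4047. ratio = 10^(-0.4047) = 0.394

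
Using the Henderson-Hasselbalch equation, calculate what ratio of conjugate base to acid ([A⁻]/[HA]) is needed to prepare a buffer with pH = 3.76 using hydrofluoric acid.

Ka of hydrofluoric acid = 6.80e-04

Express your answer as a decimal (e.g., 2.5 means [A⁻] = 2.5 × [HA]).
[A⁻]/[HA] = 3.913

pKa = −log(6.80e-04) = 3.1675. pH = pKa + log([A⁻]/[HA]). 3.76 = 3.1675 + log(ratio). log(ratio) = 3.76 − 3.1675 = 0.5925. ratio = 10^(0.5925) = 3.913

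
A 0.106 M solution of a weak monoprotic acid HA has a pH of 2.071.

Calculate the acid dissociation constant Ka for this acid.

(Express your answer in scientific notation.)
K_a = 7.40e-04

[H⁺] = 10^(−pH) = 10^(−2.071) = 8.492e-03 M. For HA ⇌ H⁺ + A⁻, Ka = x²/(C − x) = (8.492e-03)²/(0.106 − 8.492e-03) = 7.40e-04.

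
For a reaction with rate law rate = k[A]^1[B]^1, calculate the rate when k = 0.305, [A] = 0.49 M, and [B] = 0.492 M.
0.07353 M/s

rate = k·[A]^1·[B]^1 = 0.305·(0.49)^1·(0.492)^1 = 0.305·0.49·0.492 = 0.07353 M/s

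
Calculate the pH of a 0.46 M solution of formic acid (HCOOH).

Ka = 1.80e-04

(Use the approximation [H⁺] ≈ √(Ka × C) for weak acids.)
pH = 2.04

[H⁺] = √(Ka × C) = √(1.80e-04 × 0.46) = 9.0995e-03. pH = -log(9.0995e-03)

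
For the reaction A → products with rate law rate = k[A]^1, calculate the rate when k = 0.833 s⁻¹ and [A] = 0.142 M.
0.1183 M/s

rate = k·[A]^1 = 0.833·(0.142)^1 = 0.833·0.142 = 0.1183 M/s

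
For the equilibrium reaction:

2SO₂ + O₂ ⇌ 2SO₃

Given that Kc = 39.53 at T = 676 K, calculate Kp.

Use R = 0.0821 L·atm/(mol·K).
K_p = 0.7123

Δn = (moles gaseous products) − (moles gaseous reactants) = -1
T = 676 K; RT = 0.0821 × 676 = 55.4996
Kp = Kc·(RT)^Δn = 39.53 × (55.4996)^-1 = 39.53 × 0.0180181 = 0.7123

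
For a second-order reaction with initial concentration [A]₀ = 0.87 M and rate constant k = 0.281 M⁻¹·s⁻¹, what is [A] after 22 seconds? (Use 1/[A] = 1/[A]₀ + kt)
0.1364 M

1/[A] = 1/[A]₀ + k·t = 1/0.87 + (0.281)·(22) = 1.1494 + 6.1820 = 7.3314
[A] = 1/7.3314 = 0.1364 M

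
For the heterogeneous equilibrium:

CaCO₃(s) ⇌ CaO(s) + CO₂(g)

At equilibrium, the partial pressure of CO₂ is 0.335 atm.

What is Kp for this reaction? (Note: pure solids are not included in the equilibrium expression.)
K_p = 0.335

Solids (CaCO₃, CaO) have activity 1 and are excluded.
Kp = P(CO₂) = 0.335.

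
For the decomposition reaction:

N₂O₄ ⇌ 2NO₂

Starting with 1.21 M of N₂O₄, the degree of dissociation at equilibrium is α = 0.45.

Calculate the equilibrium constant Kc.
K_c = 1.7820

x = α·[A]₀ = 0.45 × 1.21 = 0.5445 M dissociated.
At eq: [N₂O₄] = 1.21 − 0.5445 = 0.6655 M; [NO₂] = 2x = 1.089 M.
Kc = [NO₂]²/[N₂O₄] = (1.089)²/0.6655 = 1.782.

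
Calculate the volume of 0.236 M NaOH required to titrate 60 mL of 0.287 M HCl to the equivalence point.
V_{base} = 73.0 mL

At equivalence: moles acid = moles base.
moles HCl = 0.287 M × 0.06 L = 0.01722 mol
V_NaOH = 0.01722 mol ÷ 0.236 M = 0.07297 L = 73.0 mL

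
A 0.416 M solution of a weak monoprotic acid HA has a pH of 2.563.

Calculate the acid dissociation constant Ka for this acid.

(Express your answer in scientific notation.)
K_a = 1.81e-05

[H⁺] = 10^(−pH) = 10^(−2.563) = 2.735e-03 M. For HA ⇌ H⁺ + A⁻, Ka = x²/(C − x) = (2.735e-03)²/(0.416 − 2.735e-03) = 1.81e-05.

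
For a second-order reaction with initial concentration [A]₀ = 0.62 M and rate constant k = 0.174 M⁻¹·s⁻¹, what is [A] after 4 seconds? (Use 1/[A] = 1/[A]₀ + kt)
0.4331 M

1/[A] = 1/[A]₀ + k·t = 1/0.62 + (0.174)·(4) = 1.6129 + 0.6960 = 2.3089
[A] = 1/2.3089 = 0.4331 M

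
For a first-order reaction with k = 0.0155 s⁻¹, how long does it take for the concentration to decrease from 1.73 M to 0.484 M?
82.18 s

From ln[A] = ln[A]₀ - k·t: t = ln([A]₀/[A])/k = ln(1.73/0.484)/0.0155 = ln(3.5744)/0.0155 = 1.2738/0.0155 = 82.18 s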